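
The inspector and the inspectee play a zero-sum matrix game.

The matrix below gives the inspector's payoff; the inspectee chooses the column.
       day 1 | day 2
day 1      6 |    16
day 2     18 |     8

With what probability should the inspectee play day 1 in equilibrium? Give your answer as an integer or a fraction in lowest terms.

Row minima are 6 and 8, so the inspector's maximin is 8; column maxima are 18 and 16, so the inspectee's minimax is 16. These differ, so the equilibrium is in mixed strategies.
Let the inspectee play day 1 with probability q. The inspector is indifferent when 6q + 16(1−q) = 18q + 8(1−q), giving q = 2/5.

2/5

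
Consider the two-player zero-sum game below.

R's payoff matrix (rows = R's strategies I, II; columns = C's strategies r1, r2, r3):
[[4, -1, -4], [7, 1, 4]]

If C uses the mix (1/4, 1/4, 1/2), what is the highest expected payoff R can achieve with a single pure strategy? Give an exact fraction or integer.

4

I: (4)·(1/4) + (-1)·(1/4) + (-4)·(1/2) = -5/4.
II: (7)·(1/4) + (1)·(1/4) + (4)·(1/2) = 4.
The best pure response is II with expected payoff 4.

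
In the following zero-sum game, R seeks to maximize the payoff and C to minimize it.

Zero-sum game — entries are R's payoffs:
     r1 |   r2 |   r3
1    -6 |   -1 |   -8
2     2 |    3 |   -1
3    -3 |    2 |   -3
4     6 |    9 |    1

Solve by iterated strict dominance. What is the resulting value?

1

Row 3 is strictly dominated by row 2 (2>-3, 3>2, -1>-3); eliminate 3.
Row 1 is strictly dominated by row 2 (2>-6, 3>-1, -1>-8); eliminate 1.
Row 2 is strictly dominated by row 4 (6>2, 9>3, 1>-1); eliminate 2.
Column r2 is strictly dominated by r1 for C (6<9); eliminate r2.
Column r1 is strictly dominated by r3 for C (1<6); eliminate r1.
Only (4, r3) remains, with payoff 1.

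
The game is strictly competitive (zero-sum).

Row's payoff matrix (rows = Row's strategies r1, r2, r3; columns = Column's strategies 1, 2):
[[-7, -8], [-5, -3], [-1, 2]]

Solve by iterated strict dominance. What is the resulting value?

-1

Row r2 is strictly dominated by row r3 (-1>-5, 2>-3); eliminate r2.
Row r1 is strictly dominated by row r3 (-1>-7, 2>-8); eliminate r1.
Column 2 is strictly dominated by 1 for Column (-1<2); eliminate 2.
Only (r3, 1) remains, with payoff -1.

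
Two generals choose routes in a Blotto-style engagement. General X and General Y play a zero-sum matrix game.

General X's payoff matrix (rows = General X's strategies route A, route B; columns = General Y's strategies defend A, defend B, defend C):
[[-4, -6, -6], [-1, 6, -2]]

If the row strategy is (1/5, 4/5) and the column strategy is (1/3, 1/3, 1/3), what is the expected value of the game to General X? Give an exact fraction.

-4/15

Against (1/3, 1/3, 1/3), each row's expected payoff is route A: -16/3; route B: 1.
Taking the (1/5, 4/5)-weighted average: (1/5)·(-16/3) + (4/5)·(1) = -4/15.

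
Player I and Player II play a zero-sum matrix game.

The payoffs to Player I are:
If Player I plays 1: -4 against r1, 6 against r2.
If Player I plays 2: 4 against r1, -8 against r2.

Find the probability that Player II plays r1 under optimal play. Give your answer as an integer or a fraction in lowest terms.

Row minima are -4 and -8, so Player I's maximin is -4; column maxima are 4 and 6, so Player II's minimax is 4. These differ, so the equilibrium is in mixed strategies.
Let Player II play r1 with probability q. Player I is indifferent when −4q + 6(1−q) = 4q − 8(1−q), giving q = 7/11.

7/11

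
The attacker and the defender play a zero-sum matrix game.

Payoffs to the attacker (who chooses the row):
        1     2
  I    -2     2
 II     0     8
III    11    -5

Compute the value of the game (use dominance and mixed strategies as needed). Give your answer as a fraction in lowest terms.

11/3

Row I is strictly dominated by row II, so the attacker never plays it.
The remaining 2×2 game on (II, III) × (1, 2) has no saddle point. Let the attacker play II with probability p; indifference gives 11(1−p) = 8p − 5(1−p), so p = 2/3.
Similarly the defender's optimal q on 1 is 13/24, and the value is 0·(13/24) + (8)·(11/24) = 11/3.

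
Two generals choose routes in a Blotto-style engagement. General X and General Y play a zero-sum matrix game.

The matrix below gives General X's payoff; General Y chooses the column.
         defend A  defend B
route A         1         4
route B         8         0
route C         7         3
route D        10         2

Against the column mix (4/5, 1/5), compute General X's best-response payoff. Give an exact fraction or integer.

42/5

route A: (1)·(4/5) + (4)·(1/5) = 8/5.
route B: (8)·(4/5) + (0)·(1/5) = 32/5.
route C: (7)·(4/5) + (3)·(1/5) = 31/5.
route D: (10)·(4/5) + (2)·(1/5) = 42/5.
The best pure response is route D with expected payoff 42/5.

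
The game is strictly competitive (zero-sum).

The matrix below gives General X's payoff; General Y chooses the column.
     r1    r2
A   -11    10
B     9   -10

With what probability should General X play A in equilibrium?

Row minima are -11 and -10, so General X's maximin is -10; column maxima are 9 and 10, so General Y's minimax is 9. These differ, so the equilibrium is in mixed strategies.
Let General X play A with probability p. General Y is indifferent when −11p + 9(1−p) = 10p − 10(1−p), giving p = 19/40.

19/40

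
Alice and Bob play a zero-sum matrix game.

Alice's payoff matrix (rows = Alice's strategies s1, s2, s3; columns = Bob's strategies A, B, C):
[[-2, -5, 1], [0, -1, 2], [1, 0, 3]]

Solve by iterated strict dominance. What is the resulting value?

0

Row s1 is strictly dominated by row s2 (0>-2, -1>-5, 2>1); eliminate s1.
Column C is strictly dominated by A for Bob (0<2, 1<3); eliminate C.
Column A is strictly dominated by B for Bob (-1<0, 0<1); eliminate A.
Row s2 is strictly dominated by row s3 (0>-1); eliminate s2.
Only (s3, B) remains, with payoff 0.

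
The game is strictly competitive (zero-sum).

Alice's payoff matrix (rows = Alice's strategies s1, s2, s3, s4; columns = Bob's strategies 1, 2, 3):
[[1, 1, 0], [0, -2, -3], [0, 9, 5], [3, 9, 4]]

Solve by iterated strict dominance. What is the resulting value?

Column 2 is strictly dominated by 3 for Bob (0<1, -3<-2, 5<9, 4<9); eliminate 2.
Row s2 is strictly dominated by row s1 (1>0, 0>-3); eliminate s2.
Row s1 is strictly dominated by row s4 (3>1, 4>0); eliminate s1.
Column 3 is strictly dominated by 1 for Bob (0<5, 3<4); eliminate 3.
Row s3 is strictly dominated by row s4 (3>0); eliminate s3.
Only (s4, 1) remains, with payoff 3.

3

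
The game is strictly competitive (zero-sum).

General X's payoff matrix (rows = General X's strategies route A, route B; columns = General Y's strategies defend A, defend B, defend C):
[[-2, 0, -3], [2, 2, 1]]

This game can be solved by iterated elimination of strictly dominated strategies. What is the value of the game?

Column defend B is strictly dominated by defend C for General Y (-3<0, 1<2); eliminate defend B.
Row route A is strictly dominated by row route B (2>-2, 1>-3); eliminate route A.
Column defend A is strictly dominated by defend C for General Y (1<2); eliminate defend A.
Only (route B, defend C) remains, with payoff 1.

1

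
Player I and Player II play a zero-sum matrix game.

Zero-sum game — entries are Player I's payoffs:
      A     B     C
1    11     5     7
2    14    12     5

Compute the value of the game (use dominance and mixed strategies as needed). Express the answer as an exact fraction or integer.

59/9

Column A is strictly dominated by B for Player II (it gives Player I more in every row).
The remaining 2×2 game on (1, 2) × (B, C) has no saddle point. Let Player I play 1 with probability p; indifference gives 5p + 12(1−p) = 7p + 5(1−p), so p = 7/9.
Similarly Player II's optimal q on B is 2/9, and the value is 5·(2/9) + (7)·(7/9) = 59/9.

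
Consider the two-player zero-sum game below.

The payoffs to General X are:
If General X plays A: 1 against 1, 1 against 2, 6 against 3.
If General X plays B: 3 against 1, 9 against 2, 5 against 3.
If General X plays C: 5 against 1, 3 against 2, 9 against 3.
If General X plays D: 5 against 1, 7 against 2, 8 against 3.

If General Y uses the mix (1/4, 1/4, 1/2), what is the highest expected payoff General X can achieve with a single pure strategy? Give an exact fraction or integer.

7

A: (1)·(1/4) + (1)·(1/4) + (6)·(1/2) = 7/2.
B: (3)·(1/4) + (9)·(1/4) + (5)·(1/2) = 11/2.
C: (5)·(1/4) + (3)·(1/4) + (9)·(1/2) = 13/2.
D: (5)·(1/4) + (7)·(1/4) + (8)·(1/2) = 7.
The best pure response is D with expected payoff 7.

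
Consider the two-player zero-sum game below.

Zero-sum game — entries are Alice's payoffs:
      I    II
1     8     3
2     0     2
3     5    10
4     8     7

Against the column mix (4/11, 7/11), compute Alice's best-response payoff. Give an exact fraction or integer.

1: (8)·(4/11) + (3)·(7/11) = 53/11.
2: (0)·(4/11) + (2)·(7/11) = 14/11.
3: (5)·(4/11) + (10)·(7/11) = 90/11.
4: (8)·(4/11) + (7)·(7/11) = 81/11.
The best pure response is 3 with expected payoff 90/11.

90/11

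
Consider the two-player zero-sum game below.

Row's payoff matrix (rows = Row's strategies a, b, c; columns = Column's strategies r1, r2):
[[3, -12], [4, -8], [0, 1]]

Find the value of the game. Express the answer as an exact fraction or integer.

4/13

Row a is strictly dominated by row b, so Row never plays it.
The remaining 2×2 game on (b, c) × (r1, r2) has no saddle point. Let Row play b with probability p; indifference gives 4p = −8p + (1−p), so p = 1/13.
Similarly Column's optimal q on r1 is 9/13, and the value is 4·(9/13) + (-8)·(4/13) = 4/13.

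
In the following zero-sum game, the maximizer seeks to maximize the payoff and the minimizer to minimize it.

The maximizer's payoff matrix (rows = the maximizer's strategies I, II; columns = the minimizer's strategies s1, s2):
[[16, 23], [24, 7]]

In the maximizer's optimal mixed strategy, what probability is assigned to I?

17/24

Row minima are 16 and 7, so the maximizer's maximin is 16; column maxima are 24 and 23, so the minimizer's minimax is 23. These differ, so the equilibrium is in mixed strategies.
Let the maximizer play I with probability p. The minimizer is indifferent when 16p + 24(1−p) = 23p + 7(1−p), giving p = 17/24.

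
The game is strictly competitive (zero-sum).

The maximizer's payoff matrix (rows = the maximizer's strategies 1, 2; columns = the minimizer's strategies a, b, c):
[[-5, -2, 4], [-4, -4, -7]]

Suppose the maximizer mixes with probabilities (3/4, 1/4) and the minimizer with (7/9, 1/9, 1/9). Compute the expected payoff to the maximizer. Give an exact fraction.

-23/6

Against (7/9, 1/9, 1/9), each row's expected payoff is 1: -11/3; 2: -13/3.
Taking the (3/4, 1/4)-weighted average: (3/4)·(-11/3) + (1/4)·(-13/3) = -23/6.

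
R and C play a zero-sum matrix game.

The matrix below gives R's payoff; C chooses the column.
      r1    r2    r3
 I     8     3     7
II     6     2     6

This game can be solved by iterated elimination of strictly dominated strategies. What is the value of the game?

3

Row II is strictly dominated by row I (8>6, 3>2, 7>6); eliminate II.
Column r3 is strictly dominated by r2 for C (3<7); eliminate r3.
Column r1 is strictly dominated by r2 for C (3<8); eliminate r1.
Only (I, r2) remains, with payoff 3.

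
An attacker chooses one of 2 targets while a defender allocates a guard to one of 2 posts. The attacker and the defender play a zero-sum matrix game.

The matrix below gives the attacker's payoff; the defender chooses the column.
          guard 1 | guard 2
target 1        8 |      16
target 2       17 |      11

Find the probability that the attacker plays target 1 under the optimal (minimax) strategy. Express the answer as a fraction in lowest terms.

3/7

Row minima are 8 and 11, so the attacker's maximin is 11; column maxima are 17 and 16, so the defender's minimax is 16. These differ, so the equilibrium is in mixed strategies.
Let the attacker play target 1 with probability p. The defender is indifferent when 8p + 17(1−p) = 16p + 11(1−p), giving p = 3/7.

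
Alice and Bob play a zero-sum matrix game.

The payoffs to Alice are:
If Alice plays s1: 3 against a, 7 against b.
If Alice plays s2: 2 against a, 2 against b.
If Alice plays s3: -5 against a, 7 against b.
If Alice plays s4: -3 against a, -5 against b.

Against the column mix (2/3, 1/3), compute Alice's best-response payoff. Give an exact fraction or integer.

13/3

s1: (3)·(2/3) + (7)·(1/3) = 13/3.
s2: (2)·(2/3) + (2)·(1/3) = 2.
s3: (-5)·(2/3) + (7)·(1/3) = -1.
s4: (-3)·(2/3) + (-5)·(1/3) = -11/3.
The best pure response is s1 with expected payoff 13/3.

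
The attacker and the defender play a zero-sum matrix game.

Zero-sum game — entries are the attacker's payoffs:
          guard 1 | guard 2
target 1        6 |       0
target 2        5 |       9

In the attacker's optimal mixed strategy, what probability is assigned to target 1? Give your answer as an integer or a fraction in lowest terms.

Row minima are 0 and 5, so the attacker's maximin is 5; column maxima are 6 and 9, so the defender's minimax is 6. These differ, so the equilibrium is in mixed strategies.
Let the attacker play target 1 with probability p. The defender is indifferent when 6p + 5(1−p) = 9(1−p), giving p = 2/5.

2/5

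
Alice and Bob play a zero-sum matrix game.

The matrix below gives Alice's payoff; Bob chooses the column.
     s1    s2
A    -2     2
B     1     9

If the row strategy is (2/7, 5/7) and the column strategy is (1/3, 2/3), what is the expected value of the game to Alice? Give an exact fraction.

Against (1/3, 2/3), each row's expected payoff is A: 2/3; B: 19/3.
Taking the (2/7, 5/7)-weighted average: (2/7)·(2/3) + (5/7)·(19/3) = 33/7.

33/7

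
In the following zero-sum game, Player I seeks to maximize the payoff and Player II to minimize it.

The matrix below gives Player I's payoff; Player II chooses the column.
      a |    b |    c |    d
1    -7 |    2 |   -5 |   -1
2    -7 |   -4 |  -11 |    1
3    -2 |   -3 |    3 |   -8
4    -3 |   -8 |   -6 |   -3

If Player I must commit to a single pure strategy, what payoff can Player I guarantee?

The worst-case payoff for each row is 1: -7, 2: -11, 3: -8, 4: -8.
The best of these is -7.

-7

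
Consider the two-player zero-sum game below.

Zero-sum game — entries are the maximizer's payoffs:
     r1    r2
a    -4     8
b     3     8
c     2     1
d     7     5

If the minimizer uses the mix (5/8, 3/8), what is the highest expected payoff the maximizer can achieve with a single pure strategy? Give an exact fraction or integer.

25/4

a: (-4)·(5/8) + (8)·(3/8) = 1/2.
b: (3)·(5/8) + (8)·(3/8) = 39/8.
c: (2)·(5/8) + (1)·(3/8) = 13/8.
d: (7)·(5/8) + (5)·(3/8) = 25/4.
The best pure response is d with expected payoff 25/4.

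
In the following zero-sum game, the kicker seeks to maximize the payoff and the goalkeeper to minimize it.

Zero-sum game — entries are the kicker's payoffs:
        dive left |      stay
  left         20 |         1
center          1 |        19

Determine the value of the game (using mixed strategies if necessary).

Row minima are 1 and 1, so the kicker's maximin is 1; column maxima are 20 and 19, so the goalkeeper's minimax is 19. These differ, so the equilibrium is in mixed strategies.
Let the kicker play left with probability p. The goalkeeper is indifferent when 20p + (1−p) = p + 19(1−p), giving p = 18/37.
Let the goalkeeper play dive left with probability q. The kicker is indifferent when 20q + (1−q) = q + 19(1−q), giving q = 18/37.
The value is 20·(18/37) + (1)·(19/37) = 379/37.

379/37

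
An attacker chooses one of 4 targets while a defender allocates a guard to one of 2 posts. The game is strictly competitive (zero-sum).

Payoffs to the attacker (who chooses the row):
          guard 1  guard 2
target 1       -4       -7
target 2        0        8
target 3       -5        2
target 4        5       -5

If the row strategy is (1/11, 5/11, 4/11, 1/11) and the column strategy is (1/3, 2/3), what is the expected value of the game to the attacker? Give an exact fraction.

Against (1/3, 2/3), each row's expected payoff is target 1: -6; target 2: 16/3; target 3: -1/3; target 4: -5/3.
Taking the (1/11, 5/11, 4/11, 1/11)-weighted average: (1/11)·(-6) + (5/11)·(16/3) + (4/11)·(-1/3) + (1/11)·(-5/3) = 53/33.

53/33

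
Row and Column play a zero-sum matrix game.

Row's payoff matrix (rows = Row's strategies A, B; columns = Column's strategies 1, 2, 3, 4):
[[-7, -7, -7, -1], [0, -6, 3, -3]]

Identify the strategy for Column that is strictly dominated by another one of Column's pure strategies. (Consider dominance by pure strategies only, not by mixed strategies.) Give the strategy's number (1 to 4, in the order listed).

4

Column prefers columns that give Row less. Compare 4 with 2: -7 < -1, -6 < -3.
So 2 strictly dominates 4 for Column; 4 is strictly dominated.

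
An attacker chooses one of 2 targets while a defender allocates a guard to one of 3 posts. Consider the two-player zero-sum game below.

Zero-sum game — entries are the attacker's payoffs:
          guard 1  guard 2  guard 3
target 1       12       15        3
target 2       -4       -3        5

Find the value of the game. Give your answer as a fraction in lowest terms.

4

Column guard 2 is strictly dominated by guard 1 for the defender (it gives the attacker more in every row).
The remaining 2×2 game on (target 1, target 2) × (guard 1, guard 3) has no saddle point. Let the attacker play target 1 with probability p; indifference gives 12p − 4(1−p) = 3p + 5(1−p), so p = 1/2.
Similarly the defender's optimal q on guard 1 is 1/9, and the value is 12·(1/9) + (3)·(8/9) = 4.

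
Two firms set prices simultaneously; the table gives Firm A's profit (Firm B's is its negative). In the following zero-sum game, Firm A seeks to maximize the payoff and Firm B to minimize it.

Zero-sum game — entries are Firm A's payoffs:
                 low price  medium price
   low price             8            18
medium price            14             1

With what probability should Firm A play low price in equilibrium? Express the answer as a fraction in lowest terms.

Row minima are 8 and 1, so Firm A's maximin is 8; column maxima are 14 and 18, so Firm B's minimax is 14. These differ, so the equilibrium is in mixed strategies.
Let Firm A play low price with probability p. Firm B is indifferent when 8p + 14(1−p) = 18p + (1−p), giving p = 13/23.

13/23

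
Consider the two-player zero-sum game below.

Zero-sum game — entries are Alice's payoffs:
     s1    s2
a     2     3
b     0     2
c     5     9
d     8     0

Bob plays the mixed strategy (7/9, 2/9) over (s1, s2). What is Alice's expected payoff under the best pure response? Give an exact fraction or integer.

a: (2)·(7/9) + (3)·(2/9) = 20/9.
b: (0)·(7/9) + (2)·(2/9) = 4/9.
c: (5)·(7/9) + (9)·(2/9) = 53/9.
d: (8)·(7/9) + (0)·(2/9) = 56/9.
The best pure response is d with expected payoff 56/9.

56/9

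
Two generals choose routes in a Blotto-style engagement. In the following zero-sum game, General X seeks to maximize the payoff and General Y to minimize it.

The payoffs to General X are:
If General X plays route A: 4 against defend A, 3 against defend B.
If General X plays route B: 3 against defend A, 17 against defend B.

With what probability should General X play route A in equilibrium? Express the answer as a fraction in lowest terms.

14/15

Row minima are 3 and 3, so General X's maximin is 3; column maxima are 4 and 17, so General Y's minimax is 4. These differ, so the equilibrium is in mixed strategies.
Let General X play route A with probability p. General Y is indifferent when 4p + 3(1−p) = 3p + 17(1−p), giving p = 14/15.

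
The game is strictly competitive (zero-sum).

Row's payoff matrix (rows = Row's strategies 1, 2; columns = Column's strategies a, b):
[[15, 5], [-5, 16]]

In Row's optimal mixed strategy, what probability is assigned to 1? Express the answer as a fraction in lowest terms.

21/31

Row minima are 5 and -5, so Row's maximin is 5; column maxima are 15 and 16, so Column's minimax is 15. These differ, so the equilibrium is in mixed strategies.
Let Row play 1 with probability p. Column is indifferent when 15p − 5(1−p) = 5p + 16(1−p), giving p = 21/31.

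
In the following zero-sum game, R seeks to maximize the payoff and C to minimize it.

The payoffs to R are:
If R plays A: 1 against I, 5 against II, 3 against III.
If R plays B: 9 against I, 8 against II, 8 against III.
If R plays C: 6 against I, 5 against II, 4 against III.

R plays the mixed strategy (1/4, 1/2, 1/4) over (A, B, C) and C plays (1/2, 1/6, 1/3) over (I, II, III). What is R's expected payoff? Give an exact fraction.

49/8

Against (1/2, 1/6, 1/3), each row's expected payoff is A: 7/3; B: 17/2; C: 31/6.
Taking the (1/4, 1/2, 1/4)-weighted average: (1/4)·(7/3) + (1/2)·(17/2) + (1/4)·(31/6) = 49/8.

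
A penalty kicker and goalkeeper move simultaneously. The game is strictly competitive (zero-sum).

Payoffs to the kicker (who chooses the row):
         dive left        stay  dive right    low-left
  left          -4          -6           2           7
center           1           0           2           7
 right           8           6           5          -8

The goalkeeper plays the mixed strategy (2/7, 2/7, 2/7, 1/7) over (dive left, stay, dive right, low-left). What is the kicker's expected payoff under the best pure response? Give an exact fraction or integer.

30/7

left: (-4)·(2/7) + (-6)·(2/7) + (2)·(2/7) + (7)·(1/7) = -9/7.
center: (1)·(2/7) + (0)·(2/7) + (2)·(2/7) + (7)·(1/7) = 13/7.
right: (8)·(2/7) + (6)·(2/7) + (5)·(2/7) + (-8)·(1/7) = 30/7.
The best pure response is right with expected payoff 30/7.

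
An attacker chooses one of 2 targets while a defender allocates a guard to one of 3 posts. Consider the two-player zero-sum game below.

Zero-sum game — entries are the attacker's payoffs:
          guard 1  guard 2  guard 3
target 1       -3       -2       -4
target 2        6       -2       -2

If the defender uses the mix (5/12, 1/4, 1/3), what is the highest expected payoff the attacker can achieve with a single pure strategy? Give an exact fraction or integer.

4/3

target 1: (-3)·(5/12) + (-2)·(1/4) + (-4)·(1/3) = -37/12.
target 2: (6)·(5/12) + (-2)·(1/4) + (-2)·(1/3) = 4/3.
The best pure response is target 2 with expected payoff 4/3.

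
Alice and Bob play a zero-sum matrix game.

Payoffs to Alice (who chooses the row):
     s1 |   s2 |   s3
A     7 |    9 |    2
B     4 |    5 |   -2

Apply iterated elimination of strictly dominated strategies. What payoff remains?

2

Row B is strictly dominated by row A (7>4, 9>5, 2>-2); eliminate B.
Column s2 is strictly dominated by s1 for Bob (7<9); eliminate s2.
Column s1 is strictly dominated by s3 for Bob (2<7); eliminate s1.
Only (A, s3) remains, with payoff 2.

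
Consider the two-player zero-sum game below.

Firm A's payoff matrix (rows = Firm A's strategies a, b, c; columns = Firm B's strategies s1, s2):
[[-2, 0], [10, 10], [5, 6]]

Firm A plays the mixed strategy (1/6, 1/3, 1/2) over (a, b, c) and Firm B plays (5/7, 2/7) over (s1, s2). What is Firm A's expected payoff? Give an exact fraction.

241/42

Against (5/7, 2/7), each row's expected payoff is a: -10/7; b: 10; c: 37/7.
Taking the (1/6, 1/3, 1/2)-weighted average: (1/6)·(-10/7) + (1/3)·(10) + (1/2)·(37/7) = 241/42.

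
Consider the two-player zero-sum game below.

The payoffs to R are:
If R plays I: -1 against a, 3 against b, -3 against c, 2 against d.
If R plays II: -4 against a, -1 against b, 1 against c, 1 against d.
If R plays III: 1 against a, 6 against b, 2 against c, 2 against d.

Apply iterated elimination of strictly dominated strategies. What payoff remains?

1

Column b is strictly dominated by a for C (-1<3, -4<-1, 1<6); eliminate b.
Column d is strictly dominated by a for C (-1<2, -4<1, 1<2); eliminate d.
Row II is strictly dominated by row III (1>-4, 2>1); eliminate II.
Row I is strictly dominated by row III (1>-1, 2>-3); eliminate I.
Column c is strictly dominated by a for C (1<2); eliminate c.
Only (III, a) remains, with payoff 1.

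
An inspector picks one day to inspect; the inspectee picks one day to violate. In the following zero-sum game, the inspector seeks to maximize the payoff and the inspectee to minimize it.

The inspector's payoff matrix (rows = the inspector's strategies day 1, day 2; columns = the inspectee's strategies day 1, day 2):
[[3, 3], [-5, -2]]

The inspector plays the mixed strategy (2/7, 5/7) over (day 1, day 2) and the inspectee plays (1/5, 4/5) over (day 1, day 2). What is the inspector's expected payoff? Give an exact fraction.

-1

Against (1/5, 4/5), each row's expected payoff is day 1: 3; day 2: -13/5.
Taking the (2/7, 5/7)-weighted average: (2/7)·(3) + (5/7)·(-13/5) = -1.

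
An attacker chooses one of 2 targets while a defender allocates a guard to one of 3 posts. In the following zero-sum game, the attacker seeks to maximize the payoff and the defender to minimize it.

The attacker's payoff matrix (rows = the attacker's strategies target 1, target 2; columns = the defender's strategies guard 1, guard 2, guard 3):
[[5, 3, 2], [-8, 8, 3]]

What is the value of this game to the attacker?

31/14

Column guard 2 is strictly dominated by guard 3 for the defender (it gives the attacker more in every row).
The remaining 2×2 game on (target 1, target 2) × (guard 1, guard 3) has no saddle point. Let the attacker play target 1 with probability p; indifference gives 5p − 8(1−p) = 2p + 3(1−p), so p = 11/14.
Similarly the defender's optimal q on guard 1 is 1/14, and the value is 5·(1/14) + (2)·(13/14) = 31/14.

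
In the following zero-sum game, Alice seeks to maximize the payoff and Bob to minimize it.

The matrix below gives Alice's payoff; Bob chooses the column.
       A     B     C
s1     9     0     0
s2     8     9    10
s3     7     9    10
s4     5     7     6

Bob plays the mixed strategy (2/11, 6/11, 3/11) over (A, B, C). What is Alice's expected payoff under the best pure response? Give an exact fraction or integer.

100/11

s1: (9)·(2/11) + (0)·(6/11) + (0)·(3/11) = 18/11.
s2: (8)·(2/11) + (9)·(6/11) + (10)·(3/11) = 100/11.
s3: (7)·(2/11) + (9)·(6/11) + (10)·(3/11) = 98/11.
s4: (5)·(2/11) + (7)·(6/11) + (6)·(3/11) = 70/11.
The best pure response is s2 with expected payoff 100/11.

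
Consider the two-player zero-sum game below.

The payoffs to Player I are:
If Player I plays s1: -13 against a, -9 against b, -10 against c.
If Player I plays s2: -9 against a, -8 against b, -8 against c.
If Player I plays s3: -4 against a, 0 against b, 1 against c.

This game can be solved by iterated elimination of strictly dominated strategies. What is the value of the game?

Row s2 is strictly dominated by row s3 (-4>-9, 0>-8, 1>-8); eliminate s2.
Row s1 is strictly dominated by row s3 (-4>-13, 0>-9, 1>-10); eliminate s1.
Column b is strictly dominated by a for Player II (-4<0); eliminate b.
Column c is strictly dominated by a for Player II (-4<1); eliminate c.
Only (s3, a) remains, with payoff -4.

-4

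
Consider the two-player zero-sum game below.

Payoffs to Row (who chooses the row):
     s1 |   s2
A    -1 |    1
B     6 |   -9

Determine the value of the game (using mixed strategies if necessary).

Row minima are -1 and -9, so Row's maximin is -1; column maxima are 6 and 1, so Column's minimax is 1. These differ, so the equilibrium is in mixed strategies.
Let Row play A with probability p. Column is indifferent when −p + 6(1−p) = p − 9(1−p), giving p = 15/17.
Let Column play s1 with probability q. Row is indifferent when −q + (1−q) = 6q − 9(1−q), giving q = 10/17.
The value is -1·(10/17) + (1)·(7/17) = -3/17.

-3/17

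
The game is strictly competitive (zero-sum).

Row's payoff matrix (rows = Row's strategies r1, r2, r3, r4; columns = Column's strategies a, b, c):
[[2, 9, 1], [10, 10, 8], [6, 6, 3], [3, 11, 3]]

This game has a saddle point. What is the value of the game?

8

Row minima: 1, 8, 3, 3 → Row's maximin is 8.
Column maxima: 10, 11, 8 → Column's minimax is 8.
They coincide at (r2, c), so the value is 8.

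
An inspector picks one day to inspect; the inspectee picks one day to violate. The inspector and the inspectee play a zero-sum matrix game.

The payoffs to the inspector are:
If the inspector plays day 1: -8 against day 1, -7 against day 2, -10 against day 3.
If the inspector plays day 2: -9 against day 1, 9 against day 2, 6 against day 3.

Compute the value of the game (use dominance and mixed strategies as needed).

Column day 2 is strictly dominated by day 3 for the inspectee (it gives the inspector more in every row).
The remaining 2×2 game on (day 1, day 2) × (day 1, day 3) has no saddle point. Let the inspector play day 1 with probability p; indifference gives −8p − 9(1−p) = −10p + 6(1−p), so p = 15/17.
Similarly the inspectee's optimal q on day 1 is 16/17, and the value is -8·(16/17) + (-10)·(1/17) = -138/17.

-138/17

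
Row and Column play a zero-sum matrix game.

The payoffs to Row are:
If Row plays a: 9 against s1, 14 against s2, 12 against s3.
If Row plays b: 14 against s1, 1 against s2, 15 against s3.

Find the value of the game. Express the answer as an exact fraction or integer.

187/18

Column s3 is strictly dominated by s1 for Column (it gives Row more in every row).
The remaining 2×2 game on (a, b) × (s1, s2) has no saddle point. Let Row play a with probability p; indifference gives 9p + 14(1−p) = 14p + (1−p), so p = 13/18.
Similarly Column's optimal q on s1 is 13/18, and the value is 9·(13/18) + (14)·(5/18) = 187/18.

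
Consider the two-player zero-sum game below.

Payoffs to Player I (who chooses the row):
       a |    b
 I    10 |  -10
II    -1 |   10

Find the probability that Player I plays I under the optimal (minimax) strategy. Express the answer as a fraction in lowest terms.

Row minima are -10 and -1, so Player I's maximin is -1; column maxima are 10 and 10, so Player II's minimax is 10. These differ, so the equilibrium is in mixed strategies.
Let Player I play I with probability p. Player II is indifferent when 10p − (1−p) = −10p + 10(1−p), giving p = 11/31.

11/31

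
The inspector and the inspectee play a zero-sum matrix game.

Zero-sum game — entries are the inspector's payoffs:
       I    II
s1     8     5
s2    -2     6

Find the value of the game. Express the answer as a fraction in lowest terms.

Row minima are 5 and -2, so the inspector's maximin is 5; column maxima are 8 and 6, so the inspectee's minimax is 6. These differ, so the equilibrium is in mixed strategies.
Let the inspector play s1 with probability p. The inspectee is indifferent when 8p − 2(1−p) = 5p + 6(1−p), giving p = 8/11.
Let the inspectee play I with probability q. The inspector is indifferent when 8q + 5(1−q) = −2q + 6(1−q), giving q = 1/11.
The value is 8·(1/11) + (5)·(10/11) = 58/11.

58/11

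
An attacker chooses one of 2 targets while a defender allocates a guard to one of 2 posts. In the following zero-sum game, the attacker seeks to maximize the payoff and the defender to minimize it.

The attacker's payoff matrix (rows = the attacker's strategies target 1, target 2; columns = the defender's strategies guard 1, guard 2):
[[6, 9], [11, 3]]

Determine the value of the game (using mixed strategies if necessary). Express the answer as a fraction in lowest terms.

Row minima are 6 and 3, so the attacker's maximin is 6; column maxima are 11 and 9, so the defender's minimax is 9. These differ, so the equilibrium is in mixed strategies.
Let the attacker play target 1 with probability p. The defender is indifferent when 6p + 11(1−p) = 9p + 3(1−p), giving p = 8/11.
Let the defender play guard 1 with probability q. The attacker is indifferent when 6q + 9(1−q) = 11q + 3(1−q), giving q = 6/11.
The value is 6·(6/11) + (9)·(5/11) = 81/11.

81/11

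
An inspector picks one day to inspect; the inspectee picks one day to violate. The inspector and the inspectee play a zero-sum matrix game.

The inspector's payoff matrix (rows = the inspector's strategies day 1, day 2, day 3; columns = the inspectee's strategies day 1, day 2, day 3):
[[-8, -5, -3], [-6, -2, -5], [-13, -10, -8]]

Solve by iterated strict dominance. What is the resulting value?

Column day 3 is strictly dominated by day 1 for the inspectee (-8<-3, -6<-5, -13<-8); eliminate day 3.
Column day 2 is strictly dominated by day 1 for the inspectee (-8<-5, -6<-2, -13<-10); eliminate day 2.
Row day 1 is strictly dominated by row day 2 (-6>-8); eliminate day 1.
Row day 3 is strictly dominated by row day 2 (-6>-13); eliminate day 3.
Only (day 2, day 1) remains, with payoff -6.

-6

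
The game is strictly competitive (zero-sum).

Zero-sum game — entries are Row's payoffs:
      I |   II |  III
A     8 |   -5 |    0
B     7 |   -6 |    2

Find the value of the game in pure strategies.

-5

Row minima: -5, -6 → Row's maximin is -5.
Column maxima: 8, -5, 2 → Column's minimax is -5.
They coincide at (A, II), so the value is -5.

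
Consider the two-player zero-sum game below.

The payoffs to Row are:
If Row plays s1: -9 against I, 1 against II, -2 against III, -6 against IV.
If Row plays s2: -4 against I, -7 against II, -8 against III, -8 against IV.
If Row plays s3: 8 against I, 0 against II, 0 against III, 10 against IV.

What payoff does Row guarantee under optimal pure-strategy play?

0

Row minima: -9, -8, 0 → Row's maximin is 0.
Column maxima: 8, 1, 0, 10 → Column's minimax is 0.
They coincide at (s3, III), so the value is 0.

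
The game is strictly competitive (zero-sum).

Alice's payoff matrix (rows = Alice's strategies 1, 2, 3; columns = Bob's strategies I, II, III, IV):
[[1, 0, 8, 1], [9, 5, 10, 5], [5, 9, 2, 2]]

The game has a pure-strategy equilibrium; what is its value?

5

Row minima: 0, 5, 2 → Alice's maximin is 5.
Column maxima: 9, 9, 10, 5 → Bob's minimax is 5.
They coincide at (2, IV), so the value is 5.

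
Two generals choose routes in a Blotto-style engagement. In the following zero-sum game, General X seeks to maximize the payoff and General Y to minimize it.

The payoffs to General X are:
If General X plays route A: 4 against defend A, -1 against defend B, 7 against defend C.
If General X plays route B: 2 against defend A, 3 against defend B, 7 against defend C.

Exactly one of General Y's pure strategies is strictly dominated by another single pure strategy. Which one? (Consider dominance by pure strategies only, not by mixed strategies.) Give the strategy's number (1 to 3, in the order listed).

General Y prefers columns that give General X less. Compare defend C with defend A: 4 < 7, 2 < 7.
So defend A strictly dominates defend C for General Y; defend C is strictly dominated.

3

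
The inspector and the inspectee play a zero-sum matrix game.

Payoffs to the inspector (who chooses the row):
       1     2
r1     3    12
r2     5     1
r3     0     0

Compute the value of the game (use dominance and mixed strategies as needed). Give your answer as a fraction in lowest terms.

Row r3 is strictly dominated by row r2, so the inspector never plays it.
The remaining 2×2 game on (r1, r2) × (1, 2) has no saddle point. Let the inspector play r1 with probability p; indifference gives 3p + 5(1−p) = 12p + (1−p), so p = 4/13.
Similarly the inspectee's optimal q on 1 is 11/13, and the value is 3·(11/13) + (12)·(2/13) = 57/13.

57/13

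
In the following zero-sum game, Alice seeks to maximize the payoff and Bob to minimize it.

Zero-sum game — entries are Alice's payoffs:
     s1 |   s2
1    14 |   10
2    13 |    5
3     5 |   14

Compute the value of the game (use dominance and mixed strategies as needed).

146/13

Row 2 is strictly dominated by row 1, so Alice never plays it.
The remaining 2×2 game on (1, 3) × (s1, s2) has no saddle point. Let Alice play 1 with probability p; indifference gives 14p + 5(1−p) = 10p + 14(1−p), so p = 9/13.
Similarly Bob's optimal q on s1 is 4/13, and the value is 14·(4/13) + (10)·(9/13) = 146/13.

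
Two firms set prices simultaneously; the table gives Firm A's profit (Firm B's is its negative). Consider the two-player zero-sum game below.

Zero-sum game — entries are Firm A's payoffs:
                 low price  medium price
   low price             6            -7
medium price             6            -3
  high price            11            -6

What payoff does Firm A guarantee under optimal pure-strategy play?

Row minima: -7, -3, -6 → Firm A's maximin is -3.
Column maxima: 11, -3 → Firm B's minimax is -3.
They coincide at (medium price, medium price), so the value is -3.

-3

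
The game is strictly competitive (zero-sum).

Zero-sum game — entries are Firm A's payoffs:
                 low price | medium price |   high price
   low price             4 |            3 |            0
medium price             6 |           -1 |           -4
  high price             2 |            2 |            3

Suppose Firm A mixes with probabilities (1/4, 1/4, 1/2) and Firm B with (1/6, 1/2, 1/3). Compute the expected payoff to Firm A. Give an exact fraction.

Against (1/6, 1/2, 1/3), each row's expected payoff is low price: 13/6; medium price: -5/6; high price: 7/3.
Taking the (1/4, 1/4, 1/2)-weighted average: (1/4)·(13/6) + (1/4)·(-5/6) + (1/2)·(7/3) = 3/2.

3/2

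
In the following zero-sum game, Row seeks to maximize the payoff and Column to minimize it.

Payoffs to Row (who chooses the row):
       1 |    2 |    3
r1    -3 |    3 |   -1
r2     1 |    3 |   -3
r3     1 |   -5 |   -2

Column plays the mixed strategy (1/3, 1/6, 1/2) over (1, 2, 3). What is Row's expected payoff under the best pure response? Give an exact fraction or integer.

-2/3

r1: (-3)·(1/3) + (3)·(1/6) + (-1)·(1/2) = -1.
r2: (1)·(1/3) + (3)·(1/6) + (-3)·(1/2) = -2/3.
r3: (1)·(1/3) + (-5)·(1/6) + (-2)·(1/2) = -3/2.
The best pure response is r2 with expected payoff -2/3.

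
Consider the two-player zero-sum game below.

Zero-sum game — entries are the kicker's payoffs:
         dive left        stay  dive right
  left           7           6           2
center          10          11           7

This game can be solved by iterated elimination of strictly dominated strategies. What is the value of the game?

7

Column stay is strictly dominated by dive right for the goalkeeper (2<6, 7<11); eliminate stay.
Column dive left is strictly dominated by dive right for the goalkeeper (2<7, 7<10); eliminate dive left.
Row left is strictly dominated by row center (7>2); eliminate left.
Only (center, dive right) remains, with payoff 7.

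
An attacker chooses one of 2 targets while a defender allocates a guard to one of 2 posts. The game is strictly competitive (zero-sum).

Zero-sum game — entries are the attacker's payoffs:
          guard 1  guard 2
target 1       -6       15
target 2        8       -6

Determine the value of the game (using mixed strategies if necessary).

12/5

Row minima are -6 and -6, so the attacker's maximin is -6; column maxima are 8 and 15, so the defender's minimax is 8. These differ, so the equilibrium is in mixed strategies.
Let the attacker play target 1 with probability p. The defender is indifferent when −6p + 8(1−p) = 15p − 6(1−p), giving p = 2/5.
Let the defender play guard 1 with probability q. The attacker is indifferent when −6q + 15(1−q) = 8q − 6(1−q), giving q = 3/5.
The value is -6·(3/5) + (15)·(2/5) = 12/5.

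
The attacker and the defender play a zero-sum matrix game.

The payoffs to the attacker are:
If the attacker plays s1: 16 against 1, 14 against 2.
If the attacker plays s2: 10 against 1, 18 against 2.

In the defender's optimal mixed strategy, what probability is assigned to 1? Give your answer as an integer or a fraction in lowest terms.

Row minima are 14 and 10, so the attacker's maximin is 14; column maxima are 16 and 18, so the defender's minimax is 16. These differ, so the equilibrium is in mixed strategies.
Let the defender play 1 with probability q. The attacker is indifferent when 16q + 14(1−q) = 10q + 18(1−q), giving q = 2/5.

2/5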